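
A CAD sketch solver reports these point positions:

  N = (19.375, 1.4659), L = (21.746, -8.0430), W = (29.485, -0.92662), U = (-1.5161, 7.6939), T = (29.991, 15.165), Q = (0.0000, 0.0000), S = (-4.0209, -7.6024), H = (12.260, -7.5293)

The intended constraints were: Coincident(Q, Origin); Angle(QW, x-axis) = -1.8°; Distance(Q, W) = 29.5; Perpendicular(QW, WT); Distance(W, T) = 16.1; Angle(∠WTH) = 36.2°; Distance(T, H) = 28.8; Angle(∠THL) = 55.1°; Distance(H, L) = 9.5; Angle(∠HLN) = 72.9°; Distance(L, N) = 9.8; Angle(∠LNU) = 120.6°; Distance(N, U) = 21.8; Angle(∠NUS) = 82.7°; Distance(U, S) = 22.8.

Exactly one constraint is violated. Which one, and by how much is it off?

Distance(U, S) = 22.8 — off by 7.30.

Q = (0.00, 0.00) ✓; QW at -1.800° ✓; |QW| = 29.50 ✓; ∠(QW, WT) = 90.00° ✓; |WT| = 16.10 ✓; ∠WTH = 36.20° ✓; |TH| = 28.80 ✓; ∠THL = 55.10° ✓; |HL| = 9.500 ✓; ∠HLN = 72.90° ✓; |LN| = 9.800 ✓; ∠LNU = 120.6° ✓; |NU| = 21.80 ✓; ∠NUS = 82.70° ✓; |US| = 15.50 ✗.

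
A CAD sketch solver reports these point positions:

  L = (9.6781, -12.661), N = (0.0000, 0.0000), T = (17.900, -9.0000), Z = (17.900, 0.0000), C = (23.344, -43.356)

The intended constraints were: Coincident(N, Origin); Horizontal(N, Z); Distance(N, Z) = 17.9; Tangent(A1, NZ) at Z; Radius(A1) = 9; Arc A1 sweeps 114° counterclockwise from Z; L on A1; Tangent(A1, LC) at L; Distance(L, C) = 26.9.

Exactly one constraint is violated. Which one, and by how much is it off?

Distance(L, C) = 26.9 — off by 6.70.

N = (0.00, 0.00) ✓; N.y = 0.00, Z.y = 0.00 ✓; |NZ| = 17.90 ✓; ∠(TZ, ZN) = 90.00° ✓; |TZ| = 9.000 ✓; bearing(T→L) − bearing(T→Z) = 114.0° ✓; |TL| = 9.000 ✓; ∠(TL, LC) = 90.00° ✓; |LC| = 33.60 ✗.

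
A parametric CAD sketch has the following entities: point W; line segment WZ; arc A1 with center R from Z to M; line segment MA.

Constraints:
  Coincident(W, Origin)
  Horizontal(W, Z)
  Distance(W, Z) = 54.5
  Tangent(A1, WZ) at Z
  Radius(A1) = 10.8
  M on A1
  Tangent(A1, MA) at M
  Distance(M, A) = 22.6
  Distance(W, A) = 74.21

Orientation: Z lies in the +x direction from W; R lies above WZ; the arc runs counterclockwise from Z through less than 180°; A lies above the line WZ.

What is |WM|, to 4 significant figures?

66.07

W is at the origin; WZ is horizontal with |WZ| = 54.5 and Z on the +x side, so Z = (54.50, 0.000). A1 meets WZ tangentially, so RZ is at right angles to WZ, so R = Z + (0, 10.8) = (54.50, 10.80). Since RM ⟂ MA (tangency), |RA| = √(10.8² + 22.6²) = 25.05 regardless of where M sits on A1. So A lies on both circle(W, 74.21) and circle(R, 25.05); the above-WZ intersection is A = (66.60, 32.73). M is the foot of the tangent from A: M = (65.28, 10.17).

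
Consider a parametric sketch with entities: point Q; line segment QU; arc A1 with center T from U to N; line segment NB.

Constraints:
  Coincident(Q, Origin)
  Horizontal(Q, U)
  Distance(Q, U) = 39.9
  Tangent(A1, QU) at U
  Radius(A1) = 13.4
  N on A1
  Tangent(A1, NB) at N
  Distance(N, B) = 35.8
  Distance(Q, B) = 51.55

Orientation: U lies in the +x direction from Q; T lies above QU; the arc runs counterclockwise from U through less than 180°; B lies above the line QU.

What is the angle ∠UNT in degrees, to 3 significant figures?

20.3°

Q is at the origin; Q and U share the same y with |QU| = 39.9 and U on the +x side, so U = (39.9, 0.00). A1 meets QU tangentially, so TU is at right angles to QU, so T = U + (0, 13.4) = (39.9, 13.4). Since TN ⟂ NB (tangency), |TB| = √(13.4² + 35.8²) = 38.2 regardless of where N sits on A1. So B lies on both circle(Q, 51.55) and circle(T, 38.2); the above-QU intersection is B = (21.4, 46.9). N is the foot of the tangent from B: N = (48.6, 23.6).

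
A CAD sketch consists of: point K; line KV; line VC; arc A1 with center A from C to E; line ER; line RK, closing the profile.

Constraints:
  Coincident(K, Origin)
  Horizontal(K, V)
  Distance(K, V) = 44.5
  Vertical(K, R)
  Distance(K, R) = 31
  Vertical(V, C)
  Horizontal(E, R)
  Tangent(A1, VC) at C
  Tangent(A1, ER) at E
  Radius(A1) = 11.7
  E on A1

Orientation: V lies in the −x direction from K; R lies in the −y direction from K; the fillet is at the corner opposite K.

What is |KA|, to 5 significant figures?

38.057

K and R share the same x with |KR| = 31.0 and R on the −y side, so R = (0.0000, -31.000). The virtual corner opposite K is at (-44.500, -31.000). Tangency of A1 to VC means the radius AC is perpendicular to VC and the tangent condition forces AE to be normal to ER, with radius 11.7, so the center A sits 11.7 in from both sides at A = (-32.800, -19.300). Then |KA| = |A − K| = 38.057.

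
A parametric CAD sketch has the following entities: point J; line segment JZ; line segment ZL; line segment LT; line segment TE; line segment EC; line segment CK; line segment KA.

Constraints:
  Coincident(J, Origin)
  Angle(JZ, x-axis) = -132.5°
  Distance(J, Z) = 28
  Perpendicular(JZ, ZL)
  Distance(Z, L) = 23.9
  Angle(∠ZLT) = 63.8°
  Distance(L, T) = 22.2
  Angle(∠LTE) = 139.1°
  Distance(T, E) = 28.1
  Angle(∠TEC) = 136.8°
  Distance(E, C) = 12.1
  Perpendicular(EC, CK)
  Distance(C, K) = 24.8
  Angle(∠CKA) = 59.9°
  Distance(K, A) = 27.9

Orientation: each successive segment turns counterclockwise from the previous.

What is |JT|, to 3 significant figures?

16.3

J is at the origin; JZ runs at -132.5° with length 28.0, so Z = (-18.9, -20.6). The perpendicularity gives ZL at right angles to JZ, so ZL runs at -42.5°; with |ZL| = 23.9, L = (-1.30, -36.8). ∠ZLT = 63.8° gives LT at 73.7° from the x-axis; with |LT| = 22.2, T = (4.94, -15.5). Then |JT| = |T − J| = 16.3.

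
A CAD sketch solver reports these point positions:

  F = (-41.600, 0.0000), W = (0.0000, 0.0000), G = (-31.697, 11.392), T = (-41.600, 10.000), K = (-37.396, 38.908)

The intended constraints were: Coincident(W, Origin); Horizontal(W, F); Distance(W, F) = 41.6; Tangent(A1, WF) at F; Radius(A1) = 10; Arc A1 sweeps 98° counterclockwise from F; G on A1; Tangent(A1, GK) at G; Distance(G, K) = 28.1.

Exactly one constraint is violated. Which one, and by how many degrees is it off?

Tangent(A1, GK) at G — off by 3.70°.

W = (0.00, 0.00) ✓; W.y = 0.00, F.y = 0.00 ✓; |WF| = 41.60 ✓; ∠(TF, FW) = 90.00° ✓; |TF| = 10.00 ✓; bearing(T→G) − bearing(T→F) = 98.00° ✓; |TG| = 10.00 ✓; ∠(TG, GK) = 86.30° ✗; |GK| = 28.10 ✓.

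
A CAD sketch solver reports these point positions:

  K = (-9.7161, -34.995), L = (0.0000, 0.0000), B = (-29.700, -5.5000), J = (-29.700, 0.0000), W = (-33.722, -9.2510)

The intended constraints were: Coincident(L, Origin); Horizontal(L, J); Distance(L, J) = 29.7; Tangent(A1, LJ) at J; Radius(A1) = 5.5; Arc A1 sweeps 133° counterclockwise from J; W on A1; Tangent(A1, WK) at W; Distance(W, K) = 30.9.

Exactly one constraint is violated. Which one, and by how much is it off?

Distance(W, K) = 30.9 — off by 4.30.

L = (0.00, 0.00) ✓; L.y = 0.00, J.y = 0.00 ✓; |LJ| = 29.70 ✓; ∠(BJ, JL) = 90.00° ✓; |BJ| = 5.500 ✓; bearing(B→W) − bearing(B→J) = 133.0° ✓; |BW| = 5.500 ✓; ∠(BW, WK) = 90.00° ✓; |WK| = 35.20 ✗.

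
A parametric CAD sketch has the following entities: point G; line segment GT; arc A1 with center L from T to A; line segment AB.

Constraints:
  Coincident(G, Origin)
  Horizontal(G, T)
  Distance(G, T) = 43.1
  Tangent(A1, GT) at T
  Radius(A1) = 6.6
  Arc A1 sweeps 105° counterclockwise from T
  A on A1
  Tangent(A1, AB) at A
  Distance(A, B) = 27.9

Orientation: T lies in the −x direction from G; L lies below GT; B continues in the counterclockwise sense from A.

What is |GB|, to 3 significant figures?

55.0

On A1, T sits at bearing 90° from L; a 105° counterclockwise sweep puts A at bearing 195°, so A = L + 6.6·(cos 195°, sin 195°) = (-49.5, -8.31). The tangent condition forces LA to be normal to AB, so AB runs along (−sin 195°, cos 195°); with |AB| = 27.9, B = (-42.3, -35.3). Then |GB| = |B − G| = 55.0.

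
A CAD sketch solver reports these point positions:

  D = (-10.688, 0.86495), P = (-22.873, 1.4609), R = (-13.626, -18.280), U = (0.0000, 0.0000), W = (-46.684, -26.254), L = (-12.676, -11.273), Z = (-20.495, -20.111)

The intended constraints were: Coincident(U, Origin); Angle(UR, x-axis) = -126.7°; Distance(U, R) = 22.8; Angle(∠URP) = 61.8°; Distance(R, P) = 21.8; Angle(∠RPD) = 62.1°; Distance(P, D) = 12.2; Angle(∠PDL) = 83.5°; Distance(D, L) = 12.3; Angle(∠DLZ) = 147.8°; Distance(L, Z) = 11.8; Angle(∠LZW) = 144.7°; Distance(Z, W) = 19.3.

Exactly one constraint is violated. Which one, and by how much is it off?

Distance(Z, W) = 19.3 — off by 7.60.

U = (0.00, 0.00) ✓; UR at -126.7° ✓; |UR| = 22.80 ✓; ∠URP = 61.80° ✓; |RP| = 21.80 ✓; ∠RPD = 62.10° ✓; |PD| = 12.20 ✓; ∠PDL = 83.50° ✓; |DL| = 12.30 ✓; ∠DLZ = 147.8° ✓; |LZ| = 11.80 ✓; ∠LZW = 144.7° ✓; |ZW| = 26.90 ✗.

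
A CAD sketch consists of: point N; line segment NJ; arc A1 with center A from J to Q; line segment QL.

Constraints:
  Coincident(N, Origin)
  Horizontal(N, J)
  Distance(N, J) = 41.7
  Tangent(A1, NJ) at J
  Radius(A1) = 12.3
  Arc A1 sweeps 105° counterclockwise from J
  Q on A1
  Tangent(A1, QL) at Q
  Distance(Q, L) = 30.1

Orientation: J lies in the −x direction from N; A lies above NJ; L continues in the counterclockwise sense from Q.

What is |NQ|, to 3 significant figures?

33.6

A1 meets NJ tangentially, so AJ is at right angles to NJ, so A = J + (0, 12.3) = (-41.7, 12.3). On A1, J sits at bearing -90° from A; a 105° counterclockwise sweep puts Q at bearing 15°, so Q = A + 12.3·(cos 15°, sin 15°) = (-29.8, 15.5). Then |NQ| = |Q − N| = 33.6.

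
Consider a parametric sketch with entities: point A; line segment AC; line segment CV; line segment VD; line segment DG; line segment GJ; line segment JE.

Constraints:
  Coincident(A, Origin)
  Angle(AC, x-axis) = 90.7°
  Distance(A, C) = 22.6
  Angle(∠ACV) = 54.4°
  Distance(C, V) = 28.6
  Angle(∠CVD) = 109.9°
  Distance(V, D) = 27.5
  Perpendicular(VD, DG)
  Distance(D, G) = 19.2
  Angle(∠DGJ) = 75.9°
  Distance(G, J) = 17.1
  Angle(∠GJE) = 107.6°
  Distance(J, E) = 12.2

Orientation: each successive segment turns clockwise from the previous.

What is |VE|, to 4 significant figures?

10.56

∠DGJ = 75.9° gives GJ at 60.90° from the x-axis; with |GJ| = 17.1, J = (5.833, -0.4172). ∠GJE = 107.6° gives JE at -11.50° from the x-axis; with |JE| = 12.2, E = (17.79, -2.849). Then |VE| = |E − V| = 10.56.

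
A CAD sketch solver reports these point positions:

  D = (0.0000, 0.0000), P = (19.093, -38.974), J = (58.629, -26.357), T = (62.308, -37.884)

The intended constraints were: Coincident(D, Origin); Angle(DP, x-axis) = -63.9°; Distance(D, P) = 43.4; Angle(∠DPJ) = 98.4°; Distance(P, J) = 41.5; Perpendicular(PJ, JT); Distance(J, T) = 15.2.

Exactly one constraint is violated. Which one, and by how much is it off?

Distance(J, T) = 15.2 — off by 3.10.

D = (0.00, 0.00) ✓; DP at -63.90° ✓; |DP| = 43.40 ✓; ∠DPJ = 98.40° ✓; |PJ| = 41.50 ✓; ∠(PJ, JT) = 90.00° ✓; |JT| = 12.10 ✗.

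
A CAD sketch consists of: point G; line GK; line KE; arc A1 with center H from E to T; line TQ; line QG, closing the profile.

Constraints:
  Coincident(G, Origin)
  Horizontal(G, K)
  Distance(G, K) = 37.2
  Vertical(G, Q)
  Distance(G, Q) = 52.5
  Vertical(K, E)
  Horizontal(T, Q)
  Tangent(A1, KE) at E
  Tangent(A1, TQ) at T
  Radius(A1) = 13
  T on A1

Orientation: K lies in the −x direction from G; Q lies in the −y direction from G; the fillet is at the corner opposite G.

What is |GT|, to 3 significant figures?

57.8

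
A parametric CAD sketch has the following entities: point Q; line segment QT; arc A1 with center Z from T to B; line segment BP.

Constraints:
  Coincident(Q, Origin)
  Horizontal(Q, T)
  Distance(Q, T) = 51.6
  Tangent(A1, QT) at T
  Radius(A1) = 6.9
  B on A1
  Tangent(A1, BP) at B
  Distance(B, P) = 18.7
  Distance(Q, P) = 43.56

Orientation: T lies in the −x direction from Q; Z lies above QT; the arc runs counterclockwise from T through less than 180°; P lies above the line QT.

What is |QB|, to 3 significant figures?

45.4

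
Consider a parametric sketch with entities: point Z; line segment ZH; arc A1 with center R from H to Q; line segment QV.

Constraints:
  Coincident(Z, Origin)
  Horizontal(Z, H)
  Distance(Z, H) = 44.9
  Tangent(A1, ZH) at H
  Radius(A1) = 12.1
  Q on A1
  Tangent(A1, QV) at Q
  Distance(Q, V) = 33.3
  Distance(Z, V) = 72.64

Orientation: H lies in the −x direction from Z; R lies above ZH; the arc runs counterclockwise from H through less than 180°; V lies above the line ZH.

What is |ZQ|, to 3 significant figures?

40.6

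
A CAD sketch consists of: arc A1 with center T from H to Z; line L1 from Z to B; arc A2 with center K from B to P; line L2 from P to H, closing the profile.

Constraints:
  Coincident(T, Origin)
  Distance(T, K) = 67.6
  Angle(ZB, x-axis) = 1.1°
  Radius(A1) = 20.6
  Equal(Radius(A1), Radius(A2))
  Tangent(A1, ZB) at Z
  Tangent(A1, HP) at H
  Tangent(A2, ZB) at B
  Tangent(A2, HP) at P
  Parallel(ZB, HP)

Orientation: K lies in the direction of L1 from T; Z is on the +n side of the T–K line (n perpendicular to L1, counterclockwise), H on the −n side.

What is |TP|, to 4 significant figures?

70.67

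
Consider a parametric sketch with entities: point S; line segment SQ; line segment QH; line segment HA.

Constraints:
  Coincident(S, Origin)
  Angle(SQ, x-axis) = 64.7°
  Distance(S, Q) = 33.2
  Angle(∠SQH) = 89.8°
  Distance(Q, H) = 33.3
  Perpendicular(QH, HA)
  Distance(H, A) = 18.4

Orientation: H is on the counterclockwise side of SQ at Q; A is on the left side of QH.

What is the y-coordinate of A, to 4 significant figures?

27.48

∠SQH = 89.8°, so QH runs at 64.7° + (180° − 89.8°) = 154.9° from the x-axis; with |QH| = 33.3, H = Q + 33.3·(cos 154.9°, sin 154.9°) = (-15.97, 44.14). QH is perpendicular to HA; with |HA| = 18.4 on the left of QH, A = H + 18.4·(-0.4242, -0.9056) = (-23.77, 27.48). So A.y = 27.48.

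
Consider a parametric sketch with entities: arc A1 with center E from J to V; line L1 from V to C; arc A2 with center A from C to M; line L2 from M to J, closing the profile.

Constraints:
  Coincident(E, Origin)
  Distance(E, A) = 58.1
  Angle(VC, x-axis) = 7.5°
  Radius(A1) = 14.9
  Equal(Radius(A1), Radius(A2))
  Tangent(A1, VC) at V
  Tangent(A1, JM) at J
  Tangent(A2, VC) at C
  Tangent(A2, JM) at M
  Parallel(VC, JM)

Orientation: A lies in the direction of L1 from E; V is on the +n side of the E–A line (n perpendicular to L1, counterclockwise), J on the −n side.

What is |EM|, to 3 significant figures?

60.0

The slot axis is L1's direction at 7.5°, so u = (cos 7.5°, sin 7.5°) = (0.991, 0.131) and n = (−sin 7.5°, cos 7.5°) = (-0.131, 0.991). E is at the origin and A lies 58.1 along u from E, so A = 58.1·u = (57.6, 7.58). Tangency of A1 to both parallel lines with radius 14.9 puts V and J at E ± 14.9·n: V = (-1.94, 14.8), J = (1.94, -14.8). Equal radii place C and M the same way about A: C = A + 14.9·n = (55.7, 22.4), M = A − 14.9·n = (59.5, -7.19). Then |EM| = |M − E| = 60.0.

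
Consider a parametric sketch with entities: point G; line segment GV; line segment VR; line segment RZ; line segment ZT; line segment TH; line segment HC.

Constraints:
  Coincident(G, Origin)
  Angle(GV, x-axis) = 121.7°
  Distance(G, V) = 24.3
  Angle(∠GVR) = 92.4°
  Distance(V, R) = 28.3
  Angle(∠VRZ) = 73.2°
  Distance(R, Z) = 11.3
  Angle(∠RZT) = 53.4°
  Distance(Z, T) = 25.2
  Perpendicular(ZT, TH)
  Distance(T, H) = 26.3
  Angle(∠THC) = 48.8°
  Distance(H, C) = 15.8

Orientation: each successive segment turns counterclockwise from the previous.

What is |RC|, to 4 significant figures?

9.474

G is at the origin; GV runs at 121.7° with length 24.3, so V = (-12.77, 20.67). ∠GVR = 92.4° gives VR at -150.7° from the x-axis; with |VR| = 28.3, R = (-37.45, 6.825). ∠VRZ = 73.2° gives RZ at -43.90° from the x-axis; with |RZ| = 11.3, Z = (-29.31, -1.010). ∠RZT = 53.4° gives ZT at 82.70° from the x-axis; with |ZT| = 25.2, T = (-26.10, 23.99). ZT is perpendicular to TH, so TH runs at 172.7°; with |TH| = 26.3, H = (-52.19, 27.33). ∠THC = 48.8° gives HC at -56.10° from the x-axis; with |HC| = 15.8, C = (-43.38, 14.21). Then |RC| = |C − R| = 9.474.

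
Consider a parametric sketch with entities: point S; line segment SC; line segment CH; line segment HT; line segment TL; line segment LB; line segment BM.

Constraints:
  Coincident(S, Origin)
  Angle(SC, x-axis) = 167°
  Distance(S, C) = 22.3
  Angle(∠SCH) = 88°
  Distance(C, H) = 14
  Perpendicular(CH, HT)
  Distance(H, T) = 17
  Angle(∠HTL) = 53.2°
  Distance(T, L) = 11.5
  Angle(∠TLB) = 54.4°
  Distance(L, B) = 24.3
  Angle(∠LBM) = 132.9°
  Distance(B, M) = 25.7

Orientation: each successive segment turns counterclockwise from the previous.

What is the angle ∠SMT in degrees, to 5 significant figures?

5.3992°

S is at the origin; SC runs at 167.0° with length 22.3, so C = (-21.728, 5.0164). ∠SCH = 88.0° gives CH at -101.00° from the x-axis; with |CH| = 14.0, H = (-24.400, -8.7264). CH is perpendicular to HT, so HT runs at -11.000°; with |HT| = 17.0, T = (-7.7121, -11.970). ∠HTL = 53.2° gives TL at 115.80° from the x-axis; with |TL| = 11.5, L = (-12.717, -1.6165). ∠TLB = 54.4° gives LB at -118.60° from the x-axis; with |LB| = 24.3, B = (-24.349, -22.951). ∠LBM = 132.9° gives BM at -71.500° from the x-axis; with |BM| = 25.7, M = (-16.195, -47.323). Then cos ∠SMT = MS·MT / (|MS||MT|), giving 5.3992°.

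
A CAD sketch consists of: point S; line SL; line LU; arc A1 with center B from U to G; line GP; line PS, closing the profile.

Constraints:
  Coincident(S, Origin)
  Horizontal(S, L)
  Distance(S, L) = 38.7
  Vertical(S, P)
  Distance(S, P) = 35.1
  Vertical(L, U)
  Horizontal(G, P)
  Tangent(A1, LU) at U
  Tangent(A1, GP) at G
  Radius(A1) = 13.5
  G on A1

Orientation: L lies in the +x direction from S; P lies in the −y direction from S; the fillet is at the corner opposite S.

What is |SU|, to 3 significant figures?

44.3

S is at the origin; S and L share the same y with |SL| = 38.7 and L on the +x side, so L = (38.7, 0.00). SP is vertical with |SP| = 35.1 and P on the −y side, so P = (0.00, -35.1). The virtual corner opposite S is at (38.7, -35.1). A1 meets LU tangentially, so BU is at right angles to LU and tangency of A1 to GP means the radius BG is perpendicular to GP, with radius 13.5, so the center B sits 13.5 in from both sides at B = (25.2, -21.6). That places the tangent points at U = (38.7, -21.6) on LU and G = (25.2, -35.1) on GP. Then |SU| = |U − S| = 44.3.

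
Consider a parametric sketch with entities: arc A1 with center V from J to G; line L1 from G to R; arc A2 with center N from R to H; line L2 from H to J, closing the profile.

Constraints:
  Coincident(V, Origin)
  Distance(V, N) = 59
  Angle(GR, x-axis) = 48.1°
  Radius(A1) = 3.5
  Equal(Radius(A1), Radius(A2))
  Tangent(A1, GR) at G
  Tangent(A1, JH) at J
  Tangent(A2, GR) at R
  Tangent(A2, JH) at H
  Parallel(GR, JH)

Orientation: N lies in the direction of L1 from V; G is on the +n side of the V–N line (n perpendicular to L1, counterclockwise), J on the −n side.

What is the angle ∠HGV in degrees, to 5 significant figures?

83.234°

The slot axis is L1's direction at 48.1°, so u = (cos 48.1°, sin 48.1°) = (0.66783, 0.74431) and n = (−sin 48.1°, cos 48.1°) = (-0.74431, 0.66783). V is at the origin and N lies 59.0 along u from V, so N = 59.0·u = (39.402, 43.914). Tangency of A1 to both parallel lines with radius 3.5 puts G and J at V ± 3.5·n: G = (-2.6051, 2.3374), J = (2.6051, -2.3374). Equal radii place R and H the same way about N: R = N + 3.5·n = (36.797, 46.252), H = N − 3.5·n = (42.007, 41.577). Then cos ∠HGV = GH·GV / (|GH||GV|), giving 83.234°.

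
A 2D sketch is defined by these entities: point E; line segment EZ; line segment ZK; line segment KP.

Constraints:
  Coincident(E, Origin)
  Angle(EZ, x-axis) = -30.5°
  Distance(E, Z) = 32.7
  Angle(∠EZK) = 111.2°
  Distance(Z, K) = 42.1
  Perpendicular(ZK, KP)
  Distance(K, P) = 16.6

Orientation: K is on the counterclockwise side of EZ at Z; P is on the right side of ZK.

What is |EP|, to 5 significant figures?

71.590

E is at the origin; EZ runs at -30.5° with length 32.7, so Z = 32.7·(cos -30.5°, sin -30.5°) = (28.175, -16.597). ∠EZK = 111.2°, so ZK runs at -30.5° + (180° − 111.2°) = 38.300° from the x-axis; with |ZK| = 42.1, K = Z + 42.1·(cos 38.300°, sin 38.300°) = (61.214, 9.4962). ZK is perpendicular to KP; with |KP| = 16.6 on the right of ZK, P = K + 16.6·(0.61978, -0.78478) = (71.503, -3.5311). Then |EP| = |P − E| = 71.590.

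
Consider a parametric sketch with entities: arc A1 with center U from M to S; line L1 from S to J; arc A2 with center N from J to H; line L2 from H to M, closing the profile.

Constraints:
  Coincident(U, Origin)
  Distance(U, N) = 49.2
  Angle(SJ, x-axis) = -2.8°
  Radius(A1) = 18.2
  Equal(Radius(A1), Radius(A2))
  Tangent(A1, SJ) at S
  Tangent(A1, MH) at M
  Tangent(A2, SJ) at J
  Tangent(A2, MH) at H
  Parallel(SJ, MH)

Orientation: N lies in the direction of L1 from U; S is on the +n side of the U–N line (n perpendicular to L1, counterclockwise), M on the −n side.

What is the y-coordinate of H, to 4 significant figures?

-20.58

The slot axis is L1's direction at -2.8°, so u = (cos -2.8°, sin -2.8°) = (0.9988, -0.04885) and n = (−sin -2.8°, cos -2.8°) = (0.04885, 0.9988). U is at the origin and N lies 49.2 along u from U, so N = 49.2·u = (49.14, -2.403). Tangency of A1 to both parallel lines with radius 18.2 puts S and M at U ± 18.2·n: S = (0.8891, 18.18), M = (-0.8891, -18.18). Equal radii place J and H the same way about N: J = N + 18.2·n = (50.03, 15.77), H = N − 18.2·n = (48.25, -20.58). So H.y = -20.58.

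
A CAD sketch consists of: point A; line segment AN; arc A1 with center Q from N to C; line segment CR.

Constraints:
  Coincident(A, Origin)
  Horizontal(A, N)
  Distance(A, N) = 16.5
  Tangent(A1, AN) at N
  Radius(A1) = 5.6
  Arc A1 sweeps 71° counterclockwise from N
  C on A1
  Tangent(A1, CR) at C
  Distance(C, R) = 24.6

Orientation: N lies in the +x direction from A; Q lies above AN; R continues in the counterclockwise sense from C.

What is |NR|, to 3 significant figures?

30.1

On A1, N sits at bearing -90° from Q; a 71° counterclockwise sweep puts C at bearing -19°, so C = Q + 5.6·(cos -19°, sin -19°) = (21.8, 3.78). Since A1 is tangent to CR there, QC ⟂ CR, so CR runs along (−sin -19°, cos -19°); with |CR| = 24.6, R = (29.8, 27.0). Then |NR| = |R − N| = 30.1.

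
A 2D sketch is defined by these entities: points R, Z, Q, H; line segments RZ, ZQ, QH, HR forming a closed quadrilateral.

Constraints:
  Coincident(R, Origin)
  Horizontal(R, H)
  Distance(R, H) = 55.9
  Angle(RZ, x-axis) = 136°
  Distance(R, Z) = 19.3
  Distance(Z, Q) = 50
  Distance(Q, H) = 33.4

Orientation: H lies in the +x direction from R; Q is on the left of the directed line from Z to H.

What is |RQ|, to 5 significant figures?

43.090

R is at the origin; RH is horizontal with |RH| = 55.9 and H in +x, so H = (55.9, 0). RZ runs at 136.0° with |RZ| = 19.3, so Z = (-13.883, 13.407). Q is determined by |ZQ| = 50.0 and |QH| = 33.4 together: it lies at the intersection of circle(Z, 50.0) and circle(H, 33.4). With |ZH| = 71.059, the foot of the radical line on ZH is 45.271 from Z and the perpendicular offset is √(50.0² − 45.271²) = 21.226. Taking the left-of-ZH solution: Q = (34.579, 25.710).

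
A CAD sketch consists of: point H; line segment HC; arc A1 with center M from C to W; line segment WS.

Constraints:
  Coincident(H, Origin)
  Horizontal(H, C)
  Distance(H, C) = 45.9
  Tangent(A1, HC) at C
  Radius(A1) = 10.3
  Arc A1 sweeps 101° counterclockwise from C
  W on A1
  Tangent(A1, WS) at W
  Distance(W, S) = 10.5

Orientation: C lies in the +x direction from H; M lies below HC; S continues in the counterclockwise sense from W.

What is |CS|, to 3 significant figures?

24.0

On A1, C sits at bearing 90° from M; a 101° counterclockwise sweep puts W at bearing 191°, so W = M + 10.3·(cos 191°, sin 191°) = (35.8, -12.3). The tangent condition forces MW to be normal to WS, so WS runs along (−sin 191°, cos 191°); with |WS| = 10.5, S = (37.8, -22.6). Then |CS| = |S − C| = 24.0.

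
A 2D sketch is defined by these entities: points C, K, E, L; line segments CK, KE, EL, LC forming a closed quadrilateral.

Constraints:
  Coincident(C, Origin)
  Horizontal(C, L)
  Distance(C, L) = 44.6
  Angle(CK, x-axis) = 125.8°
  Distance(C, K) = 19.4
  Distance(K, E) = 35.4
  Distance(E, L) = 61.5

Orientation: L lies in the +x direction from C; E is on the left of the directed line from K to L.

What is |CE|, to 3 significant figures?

47.4

Checks: |KE| = 35.40 ✓; |EL| = 61.50 ✓.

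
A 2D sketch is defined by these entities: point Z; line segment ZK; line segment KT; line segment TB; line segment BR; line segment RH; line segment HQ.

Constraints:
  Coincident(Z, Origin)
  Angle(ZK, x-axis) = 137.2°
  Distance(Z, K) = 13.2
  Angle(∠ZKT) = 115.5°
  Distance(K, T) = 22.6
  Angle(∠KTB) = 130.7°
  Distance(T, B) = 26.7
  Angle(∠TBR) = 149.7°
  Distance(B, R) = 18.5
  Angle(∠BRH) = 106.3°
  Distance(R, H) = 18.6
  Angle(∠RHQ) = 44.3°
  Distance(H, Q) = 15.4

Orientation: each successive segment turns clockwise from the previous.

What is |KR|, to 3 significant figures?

57.9

∠KTB = 130.7° gives TB at 23.4° from the x-axis; with |TB| = 26.7, B = (21.5, 41.2). ∠TBR = 149.7° gives BR at -6.90° from the x-axis; with |BR| = 18.5, R = (39.9, 38.9). Then |KR| = |R − K| = 57.9.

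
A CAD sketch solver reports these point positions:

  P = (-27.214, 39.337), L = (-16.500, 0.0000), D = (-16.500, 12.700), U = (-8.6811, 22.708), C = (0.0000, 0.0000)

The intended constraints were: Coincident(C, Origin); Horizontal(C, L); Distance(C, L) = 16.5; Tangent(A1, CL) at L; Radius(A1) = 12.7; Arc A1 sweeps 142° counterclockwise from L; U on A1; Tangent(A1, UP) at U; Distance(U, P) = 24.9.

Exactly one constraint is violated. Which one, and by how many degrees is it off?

Tangent(A1, UP) at U — off by 3.90°.

C = (0.00, 0.00) ✓; C.y = 0.00, L.y = 0.00 ✓; |CL| = 16.50 ✓; ∠(DL, LC) = 90.00° ✓; |DL| = 12.70 ✓; bearing(D→U) − bearing(D→L) = 142.0° ✓; |DU| = 12.70 ✓; ∠(DU, UP) = 93.90° ✗; |UP| = 24.90 ✓.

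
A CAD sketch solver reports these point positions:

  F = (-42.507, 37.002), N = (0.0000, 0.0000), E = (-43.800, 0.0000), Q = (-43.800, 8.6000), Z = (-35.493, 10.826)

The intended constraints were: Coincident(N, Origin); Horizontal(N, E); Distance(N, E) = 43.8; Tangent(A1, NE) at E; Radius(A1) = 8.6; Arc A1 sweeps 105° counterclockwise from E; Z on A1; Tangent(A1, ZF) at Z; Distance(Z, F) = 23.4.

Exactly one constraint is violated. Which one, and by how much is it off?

Distance(Z, F) = 23.4 — off by 3.70.

N = (0.00, 0.00) ✓; N.y = 0.00, E.y = 0.00 ✓; |NE| = 43.80 ✓; ∠(QE, EN) = 90.00° ✓; |QE| = 8.600 ✓; bearing(Q→Z) − bearing(Q→E) = 105.0° ✓; |QZ| = 8.600 ✓; ∠(QZ, ZF) = 90.00° ✓; |ZF| = 27.10 ✗.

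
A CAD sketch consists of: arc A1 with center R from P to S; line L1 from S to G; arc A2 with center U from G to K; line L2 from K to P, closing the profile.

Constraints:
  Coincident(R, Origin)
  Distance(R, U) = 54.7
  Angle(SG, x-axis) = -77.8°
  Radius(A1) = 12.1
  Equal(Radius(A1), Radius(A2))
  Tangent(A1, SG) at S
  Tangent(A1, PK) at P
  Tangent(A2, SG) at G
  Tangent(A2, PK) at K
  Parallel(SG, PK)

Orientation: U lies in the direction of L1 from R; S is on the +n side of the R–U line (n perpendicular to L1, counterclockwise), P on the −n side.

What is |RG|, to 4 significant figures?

56.02

The slot axis is L1's direction at -77.8°, so u = (cos -77.8°, sin -77.8°) = (0.2113, -0.9774) and n = (−sin -77.8°, cos -77.8°) = (0.9774, 0.2113). R is at the origin and U lies 54.7 along u from R, so U = 54.7·u = (11.56, -53.46). Tangency of A1 to both parallel lines with radius 12.1 puts S and P at R ± 12.1·n: S = (11.83, 2.557), P = (-11.83, -2.557). Equal radii place G and K the same way about U: G = U + 12.1·n = (23.39, -50.91), K = U − 12.1·n = (-0.2673, -56.02). Then |RG| = |G − R| = 56.02.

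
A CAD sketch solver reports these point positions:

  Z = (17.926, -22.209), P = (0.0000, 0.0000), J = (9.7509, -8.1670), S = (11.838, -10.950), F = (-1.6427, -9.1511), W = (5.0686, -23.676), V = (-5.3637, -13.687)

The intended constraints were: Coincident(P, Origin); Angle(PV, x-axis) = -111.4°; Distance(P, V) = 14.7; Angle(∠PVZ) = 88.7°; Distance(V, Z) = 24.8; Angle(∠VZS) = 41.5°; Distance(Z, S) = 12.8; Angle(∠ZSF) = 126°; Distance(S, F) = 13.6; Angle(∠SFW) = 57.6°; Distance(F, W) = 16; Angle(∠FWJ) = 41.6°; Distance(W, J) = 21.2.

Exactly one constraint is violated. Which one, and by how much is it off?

Distance(W, J) = 21.2 — off by 5.00.

P = (0.00, 0.00) ✓; PV at -111.4° ✓; |PV| = 14.70 ✓; ∠PVZ = 88.70° ✓; |VZ| = 24.80 ✓; ∠VZS = 41.50° ✓; |ZS| = 12.80 ✓; ∠ZSF = 126.0° ✓; |SF| = 13.60 ✓; ∠SFW = 57.60° ✓; |FW| = 16.00 ✓; ∠FWJ = 41.60° ✓; |WJ| = 16.20 ✗.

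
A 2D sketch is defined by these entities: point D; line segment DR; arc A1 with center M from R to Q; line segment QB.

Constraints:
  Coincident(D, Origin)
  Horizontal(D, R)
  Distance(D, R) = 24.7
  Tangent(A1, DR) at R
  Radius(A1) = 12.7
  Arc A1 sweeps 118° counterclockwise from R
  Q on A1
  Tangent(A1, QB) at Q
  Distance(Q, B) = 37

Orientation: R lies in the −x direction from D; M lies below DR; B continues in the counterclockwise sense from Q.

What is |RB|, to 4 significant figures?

51.70

D is at the origin; D and R share the same y with |DR| = 24.7 and R on the −x side, so R = (-24.70, 0.000). Since A1 is tangent to DR there, MR ⟂ DR, so M = R + (0, -12.7) = (-24.70, -12.70). On A1, R sits at bearing 90° from M; a 118° counterclockwise sweep puts Q at bearing 208°, so Q = M + 12.7·(cos 208°, sin 208°) = (-35.91, -18.66). The tangent condition forces MQ to be normal to QB, so QB runs along (−sin 208°, cos 208°); with |QB| = 37.0, B = (-18.54, -51.33). Then |RB| = |B − R| = 51.70.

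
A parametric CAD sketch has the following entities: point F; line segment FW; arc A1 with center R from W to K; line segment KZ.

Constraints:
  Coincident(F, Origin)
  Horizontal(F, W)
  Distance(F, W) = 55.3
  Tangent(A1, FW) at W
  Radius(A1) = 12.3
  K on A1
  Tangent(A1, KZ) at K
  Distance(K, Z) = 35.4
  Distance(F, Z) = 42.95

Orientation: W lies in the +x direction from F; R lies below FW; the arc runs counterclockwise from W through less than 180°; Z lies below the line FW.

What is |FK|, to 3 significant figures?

45.4

Checks: |RK| = 12.30 ✓; ∠(RK, KZ) = 90.00° ✓; |KZ| = 35.40 ✓; |FZ| = 42.95 ✓.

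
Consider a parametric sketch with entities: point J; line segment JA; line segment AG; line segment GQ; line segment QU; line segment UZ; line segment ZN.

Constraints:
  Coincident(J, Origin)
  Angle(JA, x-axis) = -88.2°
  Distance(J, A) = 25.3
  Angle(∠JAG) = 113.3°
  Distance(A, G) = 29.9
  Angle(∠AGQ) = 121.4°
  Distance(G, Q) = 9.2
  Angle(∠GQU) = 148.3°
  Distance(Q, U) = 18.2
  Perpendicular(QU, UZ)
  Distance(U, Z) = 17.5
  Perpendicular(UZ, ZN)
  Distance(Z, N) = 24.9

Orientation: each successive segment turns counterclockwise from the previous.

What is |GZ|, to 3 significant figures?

28.9

J is at the origin; JA runs at -88.2° with length 25.3, so A = (0.795, -25.3). ∠JAG = 113.3° gives AG at -21.5° from the x-axis; with |AG| = 29.9, G = (28.6, -36.2). ∠AGQ = 121.4° gives GQ at 37.1° from the x-axis; with |GQ| = 9.2, Q = (36.0, -30.7). ∠GQU = 148.3° gives QU at 68.8° from the x-axis; with |QU| = 18.2, U = (42.5, -13.7). QU ⟂ UZ, so UZ runs at 159°; with |UZ| = 17.5, Z = (26.2, -7.40). Then |GZ| = |Z − G| = 28.9.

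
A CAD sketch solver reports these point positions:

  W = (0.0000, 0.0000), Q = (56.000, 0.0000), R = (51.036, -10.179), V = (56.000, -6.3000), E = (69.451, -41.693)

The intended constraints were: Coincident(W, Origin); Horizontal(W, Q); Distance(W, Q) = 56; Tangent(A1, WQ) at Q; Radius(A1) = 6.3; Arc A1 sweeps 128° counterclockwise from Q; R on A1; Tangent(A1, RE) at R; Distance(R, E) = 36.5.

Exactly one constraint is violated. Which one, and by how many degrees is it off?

Tangent(A1, RE) at R — off by 7.71°.

W = (0.00, 0.00) ✓; W.y = 0.00, Q.y = 0.00 ✓; |WQ| = 56.00 ✓; ∠(VQ, QW) = 90.00° ✓; |VQ| = 6.300 ✓; bearing(V→R) − bearing(V→Q) = 128.0° ✓; |VR| = 6.300 ✓; ∠(VR, RE) = 97.71° ✗; |RE| = 36.50 ✓.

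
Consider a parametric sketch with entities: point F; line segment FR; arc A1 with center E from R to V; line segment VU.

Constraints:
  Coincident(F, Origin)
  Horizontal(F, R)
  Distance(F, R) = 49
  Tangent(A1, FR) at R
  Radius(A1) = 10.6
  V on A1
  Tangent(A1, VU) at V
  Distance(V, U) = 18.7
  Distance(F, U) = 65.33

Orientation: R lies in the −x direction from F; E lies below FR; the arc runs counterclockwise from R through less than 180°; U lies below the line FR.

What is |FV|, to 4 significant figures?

60.66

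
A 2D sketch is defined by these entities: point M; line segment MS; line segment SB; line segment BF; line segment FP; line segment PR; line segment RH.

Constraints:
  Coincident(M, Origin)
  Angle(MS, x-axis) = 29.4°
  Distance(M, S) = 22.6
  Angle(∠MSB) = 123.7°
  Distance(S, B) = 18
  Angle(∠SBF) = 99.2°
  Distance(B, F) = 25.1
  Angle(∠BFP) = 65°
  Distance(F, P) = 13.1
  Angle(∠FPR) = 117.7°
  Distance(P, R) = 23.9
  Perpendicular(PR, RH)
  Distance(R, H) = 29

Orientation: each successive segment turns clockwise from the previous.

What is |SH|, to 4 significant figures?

33.85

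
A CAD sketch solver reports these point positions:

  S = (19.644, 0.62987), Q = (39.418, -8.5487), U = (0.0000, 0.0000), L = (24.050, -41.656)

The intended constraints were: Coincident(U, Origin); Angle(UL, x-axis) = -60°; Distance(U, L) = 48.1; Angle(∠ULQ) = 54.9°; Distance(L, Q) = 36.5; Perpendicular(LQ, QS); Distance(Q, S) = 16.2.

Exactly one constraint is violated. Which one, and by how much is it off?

Distance(Q, S) = 16.2 — off by 5.60.

U = (0.00, 0.00) ✓; UL at -60.00° ✓; |UL| = 48.10 ✓; ∠ULQ = 54.90° ✓; |LQ| = 36.50 ✓; ∠(LQ, QS) = 90.00° ✓; |QS| = 21.80 ✗.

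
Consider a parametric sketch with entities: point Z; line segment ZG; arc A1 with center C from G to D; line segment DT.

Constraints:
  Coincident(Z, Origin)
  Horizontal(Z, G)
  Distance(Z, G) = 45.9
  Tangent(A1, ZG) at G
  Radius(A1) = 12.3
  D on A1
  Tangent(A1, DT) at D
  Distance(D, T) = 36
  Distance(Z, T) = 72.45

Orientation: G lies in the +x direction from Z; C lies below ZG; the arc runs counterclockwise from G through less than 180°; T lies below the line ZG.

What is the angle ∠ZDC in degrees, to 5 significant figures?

123.38°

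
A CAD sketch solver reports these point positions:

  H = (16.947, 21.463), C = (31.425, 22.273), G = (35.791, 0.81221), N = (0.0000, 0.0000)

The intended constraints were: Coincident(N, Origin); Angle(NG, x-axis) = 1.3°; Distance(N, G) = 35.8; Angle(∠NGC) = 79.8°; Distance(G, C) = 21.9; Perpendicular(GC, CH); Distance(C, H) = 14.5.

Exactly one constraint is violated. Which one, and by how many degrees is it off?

Perpendicular(GC, CH) — off by 8.30°.

N = (0.00, 0.00) ✓; NG at 1.300° ✓; |NG| = 35.80 ✓; ∠NGC = 79.80° ✓; |GC| = 21.90 ✓; ∠(GC, CH) = 81.70° ✗; |CH| = 14.50 ✓.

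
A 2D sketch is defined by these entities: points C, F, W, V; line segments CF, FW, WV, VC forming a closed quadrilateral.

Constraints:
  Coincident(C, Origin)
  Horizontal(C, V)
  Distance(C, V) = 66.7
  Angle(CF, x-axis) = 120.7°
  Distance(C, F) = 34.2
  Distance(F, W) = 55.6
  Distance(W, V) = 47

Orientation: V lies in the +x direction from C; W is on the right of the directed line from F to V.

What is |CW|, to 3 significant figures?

23.6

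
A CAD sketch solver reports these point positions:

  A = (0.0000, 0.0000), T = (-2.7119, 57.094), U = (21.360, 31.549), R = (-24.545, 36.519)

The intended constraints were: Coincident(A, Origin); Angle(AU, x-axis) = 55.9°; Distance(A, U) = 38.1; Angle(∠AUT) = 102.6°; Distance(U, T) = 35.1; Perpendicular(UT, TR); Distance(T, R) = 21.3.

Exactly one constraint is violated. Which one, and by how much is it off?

Distance(T, R) = 21.3 — off by 8.70.

A = (0.00, 0.00) ✓; AU at 55.90° ✓; |AU| = 38.10 ✓; ∠AUT = 102.6° ✓; |UT| = 35.10 ✓; ∠(UT, TR) = 90.00° ✓; |TR| = 30.00 ✗.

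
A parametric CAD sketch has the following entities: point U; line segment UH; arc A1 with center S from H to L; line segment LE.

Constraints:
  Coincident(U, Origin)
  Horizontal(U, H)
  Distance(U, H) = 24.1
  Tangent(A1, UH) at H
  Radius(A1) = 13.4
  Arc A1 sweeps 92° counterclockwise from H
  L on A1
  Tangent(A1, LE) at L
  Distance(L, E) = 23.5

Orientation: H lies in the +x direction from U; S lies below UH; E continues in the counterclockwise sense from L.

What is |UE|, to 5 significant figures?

39.092

On A1, H sits at bearing 90° from S; a 92° counterclockwise sweep puts L at bearing 182°, so L = S + 13.4·(cos 182°, sin 182°) = (10.708, -13.868). Tangency of A1 to LE means the radius SL is perpendicular to LE, so LE runs along (−sin 182°, cos 182°); with |LE| = 23.5, E = (11.528, -37.353). Then |UE| = |E − U| = 39.092.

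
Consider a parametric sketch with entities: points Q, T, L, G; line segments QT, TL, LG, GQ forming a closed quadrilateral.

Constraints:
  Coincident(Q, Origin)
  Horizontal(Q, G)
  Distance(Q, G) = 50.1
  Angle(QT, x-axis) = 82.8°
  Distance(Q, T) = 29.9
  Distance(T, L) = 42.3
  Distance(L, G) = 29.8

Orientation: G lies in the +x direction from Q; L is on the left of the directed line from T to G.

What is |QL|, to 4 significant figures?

54.70

Checks: |TL| = 42.30 ✓; |LG| = 29.80 ✓.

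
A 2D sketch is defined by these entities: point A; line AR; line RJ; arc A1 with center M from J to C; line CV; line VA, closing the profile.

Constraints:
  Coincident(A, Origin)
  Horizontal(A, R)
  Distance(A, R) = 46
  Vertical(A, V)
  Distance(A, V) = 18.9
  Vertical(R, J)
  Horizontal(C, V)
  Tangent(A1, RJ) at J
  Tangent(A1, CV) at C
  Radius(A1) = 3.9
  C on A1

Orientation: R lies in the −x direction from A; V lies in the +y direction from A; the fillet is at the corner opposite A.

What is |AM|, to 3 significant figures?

44.7

A and V share the same x with |AV| = 18.9 and V on the +y side, so V = (0.00, 18.9). The virtual corner opposite A is at (-46.0, 18.9). The tangent condition forces MJ to be normal to RJ and since A1 is tangent to CV there, MC ⟂ CV, with radius 3.9, so the center M sits 3.9 in from both sides at M = (-42.1, 15.0). Then |AM| = |M − A| = 44.7.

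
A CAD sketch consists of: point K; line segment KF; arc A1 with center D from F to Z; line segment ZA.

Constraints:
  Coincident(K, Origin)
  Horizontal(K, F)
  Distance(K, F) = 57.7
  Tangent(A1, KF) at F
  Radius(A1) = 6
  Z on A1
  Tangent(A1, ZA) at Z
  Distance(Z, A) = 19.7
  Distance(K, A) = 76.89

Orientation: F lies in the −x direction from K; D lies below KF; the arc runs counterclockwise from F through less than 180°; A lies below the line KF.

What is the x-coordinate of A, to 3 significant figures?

-74.9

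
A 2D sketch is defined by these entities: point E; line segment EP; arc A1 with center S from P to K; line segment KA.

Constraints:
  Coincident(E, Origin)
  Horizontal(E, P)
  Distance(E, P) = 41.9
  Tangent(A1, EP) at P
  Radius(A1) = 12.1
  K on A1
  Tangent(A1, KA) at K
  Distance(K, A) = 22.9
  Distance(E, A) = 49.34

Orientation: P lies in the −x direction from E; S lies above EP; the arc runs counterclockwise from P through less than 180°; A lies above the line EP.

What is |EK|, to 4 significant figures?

32.97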